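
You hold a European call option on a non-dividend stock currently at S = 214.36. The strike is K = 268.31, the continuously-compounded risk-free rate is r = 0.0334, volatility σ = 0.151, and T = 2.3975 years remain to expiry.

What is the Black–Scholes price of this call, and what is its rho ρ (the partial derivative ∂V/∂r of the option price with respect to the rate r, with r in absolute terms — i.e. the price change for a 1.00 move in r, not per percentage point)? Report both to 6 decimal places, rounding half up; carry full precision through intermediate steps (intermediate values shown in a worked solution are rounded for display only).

σ√T = 0.151·√2.3975 = 0.233806
d₁ = (ln(S/K) + (r+σ²/2)T) / (σ√T) = (ln(214.36/268.31) + (0.0334+0.151²/2)·2.3975) / 0.233806 = (-0.224486 + 0.107409) / 0.233806 = -0.500743
d₂ = d₁ − σ√T = -0.500743 − 0.233806 = -0.734550
e^{−rT} = e^{−0.0334·2.3975} = 0.923046
N(d₁) = 0.308276,  N(d₂) = 0.231307
Call price V = S·N(d₁) − K·e^{−rT}·N(d₂) = 66.082010 − 57.286014 = 8.795996
ρ = K·T·e^{−rT}·N(d₂) = 137.343219

price = 8.795996
ρ = 137.343219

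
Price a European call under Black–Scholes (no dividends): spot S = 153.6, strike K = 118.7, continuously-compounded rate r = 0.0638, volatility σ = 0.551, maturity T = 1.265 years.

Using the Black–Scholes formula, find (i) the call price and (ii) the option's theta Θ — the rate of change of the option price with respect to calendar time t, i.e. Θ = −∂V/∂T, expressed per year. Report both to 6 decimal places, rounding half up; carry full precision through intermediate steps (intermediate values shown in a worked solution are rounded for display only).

price = 58.520291
Θ = -14.550881

σ√T = 0.551·√1.265 = 0.619722
d₁ = (ln(S/K) + (r+σ²/2)T) / (σ√T) = (ln(153.6/118.7) + (0.0638+0.551²/2)·1.265) / 0.619722 = (0.257753 + 0.272735) / 0.619722 = 0.856008
d₂ = d₁ − σ√T = 0.856008 − 0.619722 = 0.236286
e^{−rT} = e^{−0.0638·1.265} = 0.922464
N(d₁) = 0.804003,  N(d₂) = 0.593395
Call price V = S·N(d₁) − K·e^{−rT}·N(d₂) = 123.494926 − 64.974635 = 58.520291
φ(d₁) = (1/√(2π))·e^{−d₁²/2} = 0.276564
Θ = −S·φ(d₁)·σ/(2√T) − r·K·e^{−rT}·N(d₂) = −10.405499 − 4.145382 = -14.550881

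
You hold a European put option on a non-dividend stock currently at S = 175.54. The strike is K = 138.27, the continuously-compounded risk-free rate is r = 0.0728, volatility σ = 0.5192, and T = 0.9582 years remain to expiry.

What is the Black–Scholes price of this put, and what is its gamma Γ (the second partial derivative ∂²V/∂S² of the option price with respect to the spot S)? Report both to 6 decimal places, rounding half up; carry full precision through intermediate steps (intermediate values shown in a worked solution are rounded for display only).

σ√T = 0.5192·√0.9582 = 0.508233
d₁ = (ln(S/K) + (r+σ²/2)T) / (σ√T) = (ln(175.54/138.27) + (0.0728+0.5192²/2)·0.9582) / 0.508233 = (0.238659 + 0.198907) / 0.508233 = 0.860956
d₂ = d₁ − σ√T = 0.860956 − 0.508233 = 0.352723
e^{−rT} = e^{−0.0728·0.9582} = 0.932620
N(−d₁) = 0.194631,  N(−d₂) = 0.362148
Put price V = K·e^{−rT}·N(−d₂) − S·N(−d₁) = 46.700250 − 34.165571 = 12.534679
φ(d₁) = (1/√(2π))·e^{−d₁²/2} = 0.275392
Γ = φ(d₁) / (S·σ·√T) = 0.003087

price = 12.534679
Γ = 0.003087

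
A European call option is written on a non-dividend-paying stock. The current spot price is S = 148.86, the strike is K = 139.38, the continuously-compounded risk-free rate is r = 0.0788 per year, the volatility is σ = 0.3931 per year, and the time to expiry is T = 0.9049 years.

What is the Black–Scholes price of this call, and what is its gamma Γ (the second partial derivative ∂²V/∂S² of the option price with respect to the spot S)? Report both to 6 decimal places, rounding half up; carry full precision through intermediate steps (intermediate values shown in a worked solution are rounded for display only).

price = 31.555342
Γ = 0.006149

σ√T = 0.3931·√0.9049 = 0.373941
d₁ = (ln(S/K) + (r+σ²/2)T) / (σ√T) = (ln(148.86/139.38) + (0.0788+0.3931²/2)·0.9049) / 0.373941 = (0.065802 + 0.141222) / 0.373941 = 0.553628
d₂ = d₁ − σ√T = 0.553628 − 0.373941 = 0.179687
e^{−rT} = e^{−0.0788·0.9049} = 0.931177
N(d₁) = 0.710083,  N(d₂) = 0.571301
Call price V = S·N(d₁) − K·e^{−rT}·N(d₂) = 105.703004 − 74.147662 = 31.555342
φ(d₁) = (1/√(2π))·e^{−d₁²/2} = 0.342258
Γ = φ(d₁) / (S·σ·√T) = 0.006149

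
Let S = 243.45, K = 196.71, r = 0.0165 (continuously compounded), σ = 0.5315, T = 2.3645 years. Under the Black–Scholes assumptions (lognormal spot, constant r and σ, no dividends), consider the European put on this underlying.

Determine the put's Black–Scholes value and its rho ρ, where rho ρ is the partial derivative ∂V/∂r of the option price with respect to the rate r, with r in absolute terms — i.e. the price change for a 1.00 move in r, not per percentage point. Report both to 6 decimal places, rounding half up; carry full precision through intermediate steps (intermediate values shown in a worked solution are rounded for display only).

σ√T = 0.5315·√2.3645 = 0.817284
d₁ = (ln(S/K) + (r+σ²/2)T) / (σ√T) = (ln(243.45/196.71) + (0.0165+0.5315²/2)·2.3645) / 0.817284 = (0.213181 + 0.372991) / 0.817284 = 0.717219
d₂ = d₁ − σ√T = 0.717219 − 0.817284 = -0.100065
e^{−rT} = e^{−0.0165·2.3645} = 0.961737
N(−d₁) = 0.236619,  N(−d₂) = 0.539853
Put price V = K·e^{−rT}·N(−d₂) − S·N(−d₁) = 102.131256 − 57.604995 = 44.526261
ρ = −K·T·e^{−rT}·N(−d₂) = -241.489355

price = 44.526261
ρ = -241.489355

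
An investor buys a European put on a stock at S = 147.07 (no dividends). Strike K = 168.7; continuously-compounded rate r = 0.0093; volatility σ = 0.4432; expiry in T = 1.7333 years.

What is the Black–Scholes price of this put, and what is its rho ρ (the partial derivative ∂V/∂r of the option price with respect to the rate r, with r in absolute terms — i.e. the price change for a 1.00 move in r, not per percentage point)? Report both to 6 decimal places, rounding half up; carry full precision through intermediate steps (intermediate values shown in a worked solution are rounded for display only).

price = 46.142572
ρ = -198.882806

σ√T = 0.4432·√1.7333 = 0.583494
d₁ = (ln(S/K) + (r+σ²/2)T) / (σ√T) = (ln(147.07/168.7) + (0.0093+0.4432²/2)·1.7333) / 0.583494 = (-0.137213 + 0.186352) / 0.583494 = 0.084215
d₂ = d₁ − σ√T = 0.084215 − 0.583494 = -0.499279
e^{−rT} = e^{−0.0093·1.7333} = 0.984010
N(−d₁) = 0.466443,  N(−d₂) = 0.691209
Put price V = K·e^{−rT}·N(−d₂) − S·N(−d₁) = 114.742287 − 68.599715 = 46.142572
ρ = −K·T·e^{−rT}·N(−d₂) = -198.882806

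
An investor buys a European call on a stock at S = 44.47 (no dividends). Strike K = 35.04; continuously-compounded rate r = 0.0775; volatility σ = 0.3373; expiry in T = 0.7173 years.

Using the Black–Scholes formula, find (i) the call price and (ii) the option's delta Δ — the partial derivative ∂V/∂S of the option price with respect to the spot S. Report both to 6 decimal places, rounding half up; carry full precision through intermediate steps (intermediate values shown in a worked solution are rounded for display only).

σ√T = 0.3373·√0.7173 = 0.285671
d₁ = (ln(S/K) + (r+σ²/2)T) / (σ√T) = (ln(44.47/35.04) + (0.0775+0.3373²/2)·0.7173) / 0.285671 = (0.238325 + 0.096395) / 0.285671 = 1.171694
d₂ = d₁ − σ√T = 1.171694 − 0.285671 = 0.886022
e^{−rT} = e^{−0.0775·0.7173} = 0.945926
N(d₁) = 0.879340,  N(d₂) = 0.812197
Call price V = S·N(d₁) − K·e^{−rT}·N(d₂) = 39.104248 − 26.920483 = 12.183765
Δ = N(d₁) = 0.879340

price = 12.183765
Δ = 0.879340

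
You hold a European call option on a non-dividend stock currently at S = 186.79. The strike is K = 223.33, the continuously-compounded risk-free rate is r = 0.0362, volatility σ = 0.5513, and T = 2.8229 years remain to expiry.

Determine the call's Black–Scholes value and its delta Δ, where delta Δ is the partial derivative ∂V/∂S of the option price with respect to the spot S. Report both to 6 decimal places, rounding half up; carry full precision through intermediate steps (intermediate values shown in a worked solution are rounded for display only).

σ√T = 0.5513·√2.8229 = 0.926266
d₁ = (ln(S/K) + (r+σ²/2)T) / (σ√T) = (ln(186.79/223.33) + (0.0362+0.5513²/2)·2.8229) / 0.926266 = (-0.178666 + 0.531173) / 0.926266 = 0.380569
d₂ = d₁ − σ√T = 0.380569 − 0.926266 = -0.545697
e^{−rT} = e^{−0.0362·2.8229} = 0.902859
N(d₁) = 0.648238,  N(d₂) = 0.292637
Call price V = S·N(d₁) − K·e^{−rT}·N(d₂) = 121.084440 − 59.006002 = 62.078438
Δ = N(d₁) = 0.648238

price = 62.078438
Δ = 0.648238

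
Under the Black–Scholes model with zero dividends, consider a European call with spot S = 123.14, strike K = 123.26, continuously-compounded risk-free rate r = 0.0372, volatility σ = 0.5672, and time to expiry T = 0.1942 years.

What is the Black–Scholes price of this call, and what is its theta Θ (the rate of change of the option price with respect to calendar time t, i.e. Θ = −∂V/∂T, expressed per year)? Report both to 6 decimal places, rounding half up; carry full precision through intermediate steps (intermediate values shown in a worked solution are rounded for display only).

price = 12.596576
Θ = -33.356113

σ√T = 0.5672·√0.1942 = 0.249954
d₁ = (ln(S/K) + (r+σ²/2)T) / (σ√T) = (ln(123.14/123.26) + (0.0372+0.5672²/2)·0.1942) / 0.249954 = (-0.000974 + 0.038463) / 0.249954 = 0.149983
d₂ = d₁ − σ√T = 0.149983 − 0.249954 = -0.099972
e^{−rT} = e^{−0.0372·0.1942} = 0.992802
N(d₁) = 0.559611,  N(d₂) = 0.460183
Call price V = S·N(d₁) − K·e^{−rT}·N(d₂) = 68.910479 − 56.313902 = 12.596576
φ(d₁) = (1/√(2π))·e^{−d₁²/2} = 0.394480
Θ = −S·φ(d₁)·σ/(2√T) − r·K·e^{−rT}·N(d₂) = −31.261236 − 2.094877 = -33.356113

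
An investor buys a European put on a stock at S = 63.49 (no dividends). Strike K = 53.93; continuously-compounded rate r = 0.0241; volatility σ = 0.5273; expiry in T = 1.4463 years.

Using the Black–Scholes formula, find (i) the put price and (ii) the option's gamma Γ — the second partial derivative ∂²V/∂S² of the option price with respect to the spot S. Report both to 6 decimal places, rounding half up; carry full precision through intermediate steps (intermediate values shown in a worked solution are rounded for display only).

price = 9.343973
Γ = 0.008128

σ√T = 0.5273·√1.4463 = 0.634143
d₁ = (ln(S/K) + (r+σ²/2)T) / (σ√T) = (ln(63.49/53.93) + (0.0241+0.5273²/2)·1.4463) / 0.634143 = (0.163196 + 0.235924) / 0.634143 = 0.629385
d₂ = d₁ − σ√T = 0.629385 − 0.634143 = -0.004758
e^{−rT} = e^{−0.0241·1.4463} = 0.965745
N(−d₁) = 0.264549,  N(−d₂) = 0.501898
Put price V = K·e^{−rT}·N(−d₂) − S·N(−d₁) = 26.140161 − 16.796188 = 9.343973
φ(d₁) = (1/√(2π))·e^{−d₁²/2} = 0.327260
Γ = φ(d₁) / (S·σ·√T) = 0.008128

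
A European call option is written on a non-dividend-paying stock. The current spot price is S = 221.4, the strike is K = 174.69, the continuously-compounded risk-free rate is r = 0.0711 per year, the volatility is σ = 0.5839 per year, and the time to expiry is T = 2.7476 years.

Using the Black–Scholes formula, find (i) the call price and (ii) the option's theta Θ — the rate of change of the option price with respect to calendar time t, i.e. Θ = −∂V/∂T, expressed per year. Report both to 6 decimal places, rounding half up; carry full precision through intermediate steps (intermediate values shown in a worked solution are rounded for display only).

price = 112.717614
Θ = -15.045761

σ√T = 0.5839·√2.7476 = 0.967866
d₁ = (ln(S/K) + (r+σ²/2)T) / (σ√T) = (ln(221.4/174.69) + (0.0711+0.5839²/2)·2.7476) / 0.967866 = (0.236958 + 0.663737) / 0.967866 = 0.930599
d₂ = d₁ − σ√T = 0.930599 − 0.967866 = -0.037267
e^{−rT} = e^{−0.0711·2.7476} = 0.822543
N(d₁) = 0.823969,  N(d₂) = 0.485136
Call price V = S·N(d₁) − K·e^{−rT}·N(d₂) = 182.426818 − 69.709204 = 112.717614
φ(d₁) = (1/√(2π))·e^{−d₁²/2} = 0.258736
Θ = −S·φ(d₁)·σ/(2√T) − r·K·e^{−rT}·N(d₂) = −10.089437 − 4.956324 = -15.045761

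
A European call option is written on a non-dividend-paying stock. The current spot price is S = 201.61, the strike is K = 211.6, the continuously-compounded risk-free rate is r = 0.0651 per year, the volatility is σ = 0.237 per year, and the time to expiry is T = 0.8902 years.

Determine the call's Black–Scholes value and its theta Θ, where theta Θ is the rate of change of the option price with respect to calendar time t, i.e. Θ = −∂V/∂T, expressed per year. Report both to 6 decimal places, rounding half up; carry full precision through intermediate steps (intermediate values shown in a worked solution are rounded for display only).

σ√T = 0.237·√0.8902 = 0.223610
d₁ = (ln(S/K) + (r+σ²/2)T) / (σ√T) = (ln(201.61/211.6) + (0.0651+0.237²/2)·0.8902) / 0.223610 = (-0.048363 + 0.082953) / 0.223610 = 0.154690
d₂ = d₁ − σ√T = 0.154690 − 0.223610 = -0.068921
e^{−rT} = e^{−0.0651·0.8902} = 0.943695
N(d₁) = 0.561467,  N(d₂) = 0.472526
Call price V = S·N(d₁) − K·e^{−rT}·N(d₂) = 113.197382 − 94.356868 = 18.840515
φ(d₁) = (1/√(2π))·e^{−d₁²/2} = 0.394198
Θ = −S·φ(d₁)·σ/(2√T) − r·K·e^{−rT}·N(d₂) = −9.981610 − 6.142632 = -16.124242

price = 18.840515
Θ = -16.124242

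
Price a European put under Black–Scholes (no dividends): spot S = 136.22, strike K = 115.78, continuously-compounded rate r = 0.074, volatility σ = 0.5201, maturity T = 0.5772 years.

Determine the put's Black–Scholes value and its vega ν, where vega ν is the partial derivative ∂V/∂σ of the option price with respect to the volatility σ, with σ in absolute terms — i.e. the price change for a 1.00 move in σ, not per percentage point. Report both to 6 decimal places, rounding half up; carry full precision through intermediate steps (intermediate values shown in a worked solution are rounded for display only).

σ√T = 0.5201·√0.5772 = 0.395139
d₁ = (ln(S/K) + (r+σ²/2)T) / (σ√T) = (ln(136.22/115.78) + (0.074+0.5201²/2)·0.5772) / 0.395139 = (0.162579 + 0.120780) / 0.395139 = 0.717114
d₂ = d₁ − σ√T = 0.717114 − 0.395139 = 0.321975
e^{−rT} = e^{−0.074·0.5772} = 0.958187
N(−d₁) = 0.236652,  N(−d₂) = 0.373736
Put price V = K·e^{−rT}·N(−d₂) − S·N(−d₁) = 41.461837 − 32.236734 = 9.225103
φ(d₁) = (1/√(2π))·e^{−d₁²/2} = 0.308490
ν = S·φ(d₁)·√T = 31.926088

price = 9.225103
ν = 31.926088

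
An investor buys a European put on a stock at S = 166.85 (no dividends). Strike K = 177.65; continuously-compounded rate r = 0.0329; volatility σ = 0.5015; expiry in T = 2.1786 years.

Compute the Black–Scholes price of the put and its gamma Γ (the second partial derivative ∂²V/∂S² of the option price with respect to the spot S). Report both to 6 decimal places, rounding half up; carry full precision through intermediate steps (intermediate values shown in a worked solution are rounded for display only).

σ√T = 0.5015·√2.1786 = 0.740218
d₁ = (ln(S/K) + (r+σ²/2)T) / (σ√T) = (ln(166.85/177.65) + (0.0329+0.5015²/2)·2.1786) / 0.740218 = (-0.062720 + 0.345637) / 0.740218 = 0.382208
d₂ = d₁ − σ√T = 0.382208 − 0.740218 = -0.358010
e^{−rT} = e^{−0.0329·2.1786} = 0.930832
N(−d₁) = 0.351154,  N(−d₂) = 0.639832
Put price V = K·e^{−rT}·N(−d₂) − S·N(−d₁) = 105.804173 − 58.589973 = 47.214200
φ(d₁) = (1/√(2π))·e^{−d₁²/2} = 0.370842
Γ = φ(d₁) / (S·σ·√T) = 0.003003

price = 47.214200
Γ = 0.003003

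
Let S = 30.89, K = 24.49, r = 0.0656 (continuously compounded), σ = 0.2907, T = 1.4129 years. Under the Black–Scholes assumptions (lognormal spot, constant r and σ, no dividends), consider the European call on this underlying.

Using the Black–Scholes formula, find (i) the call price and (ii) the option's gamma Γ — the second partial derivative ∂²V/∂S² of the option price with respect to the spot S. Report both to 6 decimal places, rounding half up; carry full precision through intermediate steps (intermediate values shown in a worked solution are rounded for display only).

price = 9.406225
Γ = 0.020121

σ√T = 0.2907·√1.4129 = 0.345542
d₁ = (ln(S/K) + (r+σ²/2)T) / (σ√T) = (ln(30.89/24.49) + (0.0656+0.2907²/2)·1.4129) / 0.345542 = (0.232168 + 0.152386) / 0.345542 = 1.112900
d₂ = d₁ − σ√T = 1.112900 − 0.345542 = 0.767358
e^{−rT} = e^{−0.0656·1.4129} = 0.911479
N(d₁) = 0.867124,  N(d₂) = 0.778566
Call price V = S·N(d₁) − K·e^{−rT}·N(d₂) = 26.785468 − 17.379243 = 9.406225
φ(d₁) = (1/√(2π))·e^{−d₁²/2} = 0.214765
Γ = φ(d₁) / (S·σ·√T) = 0.020121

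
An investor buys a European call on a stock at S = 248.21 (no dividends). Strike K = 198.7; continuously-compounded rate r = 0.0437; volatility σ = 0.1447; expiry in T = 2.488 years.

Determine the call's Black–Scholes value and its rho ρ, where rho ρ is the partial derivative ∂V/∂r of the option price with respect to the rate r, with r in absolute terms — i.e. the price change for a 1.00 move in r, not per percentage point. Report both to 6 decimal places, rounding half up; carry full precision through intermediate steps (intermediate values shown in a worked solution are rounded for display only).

σ√T = 0.1447·√2.488 = 0.228241
d₁ = (ln(S/K) + (r+σ²/2)T) / (σ√T) = (ln(248.21/198.7) + (0.0437+0.1447²/2)·2.488) / 0.228241 = (0.222479 + 0.134773) / 0.228241 = 1.565238
d₂ = d₁ − σ√T = 1.565238 − 0.228241 = 1.336997
e^{−rT} = e^{−0.0437·2.488} = 0.896977
N(d₁) = 0.941236,  N(d₂) = 0.909388
Call price V = S·N(d₁) − K·e^{−rT}·N(d₂) = 233.624305 − 162.079567 = 71.544738
ρ = K·T·e^{−rT}·N(d₂) = 403.253964

price = 71.544738
ρ = 403.253964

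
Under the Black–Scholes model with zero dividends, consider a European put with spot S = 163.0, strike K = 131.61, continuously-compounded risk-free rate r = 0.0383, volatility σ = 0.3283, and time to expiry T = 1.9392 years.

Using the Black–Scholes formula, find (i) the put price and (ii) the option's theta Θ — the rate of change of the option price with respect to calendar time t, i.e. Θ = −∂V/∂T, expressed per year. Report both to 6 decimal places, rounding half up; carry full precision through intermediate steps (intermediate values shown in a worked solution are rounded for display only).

σ√T = 0.3283·√1.9392 = 0.457175
d₁ = (ln(S/K) + (r+σ²/2)T) / (σ√T) = (ln(163.0/131.61) + (0.0383+0.3283²/2)·1.9392) / 0.457175 = (0.213907 + 0.178776) / 0.457175 = 0.858934
d₂ = d₁ − σ√T = 0.858934 − 0.457175 = 0.401759
e^{−rT} = e^{−0.0383·1.9392} = 0.928420
N(−d₁) = 0.195188,  N(−d₂) = 0.343931
Put price V = K·e^{−rT}·N(−d₂) − S·N(−d₁) = 42.024643 − 31.815718 = 10.208925
φ(d₁) = (1/√(2π))·e^{−d₁²/2} = 0.275871
Θ = −S·φ(d₁)·σ/(2√T) + r·K·e^{−rT}·N(−d₂) = −5.300576 + 1.609544 = -3.691032

price = 10.208925
Θ = -3.691032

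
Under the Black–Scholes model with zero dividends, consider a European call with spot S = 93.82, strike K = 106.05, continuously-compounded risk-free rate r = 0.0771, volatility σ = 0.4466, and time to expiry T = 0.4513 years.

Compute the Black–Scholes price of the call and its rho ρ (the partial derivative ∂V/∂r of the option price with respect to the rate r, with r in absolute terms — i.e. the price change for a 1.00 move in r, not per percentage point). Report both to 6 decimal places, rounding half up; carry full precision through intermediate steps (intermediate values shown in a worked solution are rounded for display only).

σ√T = 0.4466·√0.4513 = 0.300021
d₁ = (ln(S/K) + (r+σ²/2)T) / (σ√T) = (ln(93.82/106.05) + (0.0771+0.4466²/2)·0.4513) / 0.300021 = (-0.122533 + 0.079801) / 0.300021 = -0.142427
d₂ = d₁ − σ√T = -0.142427 − 0.300021 = -0.442448
e^{−rT} = e^{−0.0771·0.4513} = 0.965803
N(d₁) = 0.443371,  N(d₂) = 0.329082
Call price V = S·N(d₁) − K·e^{−rT}·N(d₂) = 41.597091 − 33.705755 = 7.891335
ρ = K·T·e^{−rT}·N(d₂) = 15.211407

price = 7.891335
ρ = 15.211407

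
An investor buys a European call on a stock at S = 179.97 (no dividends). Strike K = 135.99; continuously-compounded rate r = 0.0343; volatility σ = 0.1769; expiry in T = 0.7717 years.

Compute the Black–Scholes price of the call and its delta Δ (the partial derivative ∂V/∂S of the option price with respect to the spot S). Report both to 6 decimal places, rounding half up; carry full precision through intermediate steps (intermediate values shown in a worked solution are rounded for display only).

σ√T = 0.1769·√0.7717 = 0.155400
d₁ = (ln(S/K) + (r+σ²/2)T) / (σ√T) = (ln(179.97/135.99) + (0.0343+0.1769²/2)·0.7717) / 0.155400 = (0.280209 + 0.038544) / 0.155400 = 2.051171
d₂ = d₁ − σ√T = 2.051171 − 0.155400 = 1.895771
e^{−rT} = e^{−0.0343·0.7717} = 0.973878
N(d₁) = 0.979875,  N(d₂) = 0.971005
Call price V = S·N(d₁) − K·e^{−rT}·N(d₂) = 176.348078 − 128.597605 = 47.750472
Δ = N(d₁) = 0.979875

price = 47.750472
Δ = 0.979875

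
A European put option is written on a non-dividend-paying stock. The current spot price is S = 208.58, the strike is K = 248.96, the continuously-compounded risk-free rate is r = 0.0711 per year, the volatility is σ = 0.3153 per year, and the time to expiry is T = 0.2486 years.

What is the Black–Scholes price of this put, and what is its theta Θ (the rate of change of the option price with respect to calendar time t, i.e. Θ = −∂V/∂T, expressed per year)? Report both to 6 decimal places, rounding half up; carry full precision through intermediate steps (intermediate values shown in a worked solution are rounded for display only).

σ√T = 0.3153·√0.2486 = 0.157208
d₁ = (ln(S/K) + (r+σ²/2)T) / (σ√T) = (ln(208.58/248.96) + (0.0711+0.3153²/2)·0.2486) / 0.157208 = (-0.176970 + 0.030033) / 0.157208 = -0.934666
d₂ = d₁ − σ√T = -0.934666 − 0.157208 = -1.091874
e^{−rT} = e^{−0.0711·0.2486} = 0.982480
N(−d₁) = 0.825020,  N(−d₂) = 0.862556
Put price V = K·e^{−rT}·N(−d₂) − S·N(−d₁) = 210.979570 − 172.082629 = 38.896941
φ(d₁) = (1/√(2π))·e^{−d₁²/2} = 0.257757
Θ = −S·φ(d₁)·σ/(2√T) + r·K·e^{−rT}·N(−d₂) = −16.999109 + 15.000647 = -1.998462

price = 38.896941
Θ = -1.998462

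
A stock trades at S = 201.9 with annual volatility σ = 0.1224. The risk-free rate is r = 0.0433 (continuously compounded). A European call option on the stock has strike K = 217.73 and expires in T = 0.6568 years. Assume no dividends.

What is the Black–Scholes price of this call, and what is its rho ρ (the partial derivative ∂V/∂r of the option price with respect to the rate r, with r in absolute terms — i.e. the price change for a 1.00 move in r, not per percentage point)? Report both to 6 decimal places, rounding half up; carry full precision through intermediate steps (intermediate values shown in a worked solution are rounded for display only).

price = 4.218448
ρ = 41.725451

σ√T = 0.1224·√0.6568 = 0.099197
d₁ = (ln(S/K) + (r+σ²/2)T) / (σ√T) = (ln(201.9/217.73) + (0.0433+0.1224²/2)·0.6568) / 0.099197 = (-0.075483 + 0.033359) / 0.099197 = -0.424648
d₂ = d₁ − σ√T = -0.424648 − 0.099197 = -0.523845
e^{−rT} = e^{−0.0433·0.6568} = 0.971961
N(d₁) = 0.335547,  N(d₂) = 0.300193
Call price V = S·N(d₁) − K·e^{−rT}·N(d₂) = 67.746844 − 63.528396 = 4.218448
ρ = K·T·e^{−rT}·N(d₂) = 41.725451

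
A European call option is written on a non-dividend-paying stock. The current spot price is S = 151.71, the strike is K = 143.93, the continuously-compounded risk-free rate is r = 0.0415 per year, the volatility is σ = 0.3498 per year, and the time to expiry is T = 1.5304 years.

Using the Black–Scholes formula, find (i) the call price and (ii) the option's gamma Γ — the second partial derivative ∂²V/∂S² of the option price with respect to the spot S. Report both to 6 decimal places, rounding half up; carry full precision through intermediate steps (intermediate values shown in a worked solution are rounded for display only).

σ√T = 0.3498·√1.5304 = 0.432735
d₁ = (ln(S/K) + (r+σ²/2)T) / (σ√T) = (ln(151.71/143.93) + (0.0415+0.3498²/2)·1.5304) / 0.432735 = (0.052644 + 0.157142) / 0.432735 = 0.484789
d₂ = d₁ − σ√T = 0.484789 − 0.432735 = 0.052054
e^{−rT} = e^{−0.0415·1.5304} = 0.938463
N(d₁) = 0.686087,  N(d₂) = 0.520757
Call price V = S·N(d₁) − K·e^{−rT}·N(d₂) = 104.086250 − 70.340218 = 33.746031
φ(d₁) = (1/√(2π))·e^{−d₁²/2} = 0.354712
Γ = φ(d₁) / (S·σ·√T) = 0.005403

price = 33.746031
Γ = 0.005403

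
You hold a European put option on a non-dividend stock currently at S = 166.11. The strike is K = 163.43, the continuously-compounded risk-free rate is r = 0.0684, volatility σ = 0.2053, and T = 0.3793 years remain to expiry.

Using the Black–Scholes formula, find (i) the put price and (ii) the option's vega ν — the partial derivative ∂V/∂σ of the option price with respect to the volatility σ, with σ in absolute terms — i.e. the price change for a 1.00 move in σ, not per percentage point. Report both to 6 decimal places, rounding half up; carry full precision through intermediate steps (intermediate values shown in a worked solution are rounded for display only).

price = 5.219565
ν = 37.719306

σ√T = 0.2053·√0.3793 = 0.126439
d₁ = (ln(S/K) + (r+σ²/2)T) / (σ√T) = (ln(166.11/163.43) + (0.0684+0.2053²/2)·0.3793) / 0.126439 = (0.016265 + 0.033938) / 0.126439 = 0.397053
d₂ = d₁ − σ√T = 0.397053 − 0.126439 = 0.270615
e^{−rT} = e^{−0.0684·0.3793} = 0.974390
N(−d₁) = 0.345664,  N(−d₂) = 0.393344
Put price V = K·e^{−rT}·N(−d₂) − S·N(−d₁) = 62.637817 − 57.418252 = 5.219565
φ(d₁) = (1/√(2π))·e^{−d₁²/2} = 0.368703
ν = S·φ(d₁)·√T = 37.719306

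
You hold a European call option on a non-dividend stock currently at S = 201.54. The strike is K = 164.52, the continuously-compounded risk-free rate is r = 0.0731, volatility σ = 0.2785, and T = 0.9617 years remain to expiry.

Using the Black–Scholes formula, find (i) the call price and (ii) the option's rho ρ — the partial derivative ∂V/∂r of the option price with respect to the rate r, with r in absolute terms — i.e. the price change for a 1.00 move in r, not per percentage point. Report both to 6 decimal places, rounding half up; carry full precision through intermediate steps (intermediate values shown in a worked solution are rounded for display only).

σ√T = 0.2785·√0.9617 = 0.273115
d₁ = (ln(S/K) + (r+σ²/2)T) / (σ√T) = (ln(201.54/164.52) + (0.0731+0.2785²/2)·0.9617) / 0.273115 = (0.202956 + 0.107596) / 0.273115 = 1.137075
d₂ = d₁ − σ√T = 1.137075 − 0.273115 = 0.863960
e^{−rT} = e^{−0.0731·0.9617} = 0.932114
N(d₁) = 0.872247,  N(d₂) = 0.806195
Call price V = S·N(d₁) − K·e^{−rT}·N(d₂) = 175.792560 − 123.631132 = 52.161428
ρ = K·T·e^{−rT}·N(d₂) = 118.896060

price = 52.161428
ρ = 118.896060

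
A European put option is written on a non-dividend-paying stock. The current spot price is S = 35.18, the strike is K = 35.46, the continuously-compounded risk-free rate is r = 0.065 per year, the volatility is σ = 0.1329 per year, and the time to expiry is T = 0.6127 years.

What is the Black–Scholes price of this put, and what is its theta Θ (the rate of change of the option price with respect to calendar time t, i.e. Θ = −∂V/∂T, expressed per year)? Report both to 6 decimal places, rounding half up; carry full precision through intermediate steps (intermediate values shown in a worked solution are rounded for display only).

σ√T = 0.1329·√0.6127 = 0.104028
d₁ = (ln(S/K) + (r+σ²/2)T) / (σ√T) = (ln(35.18/35.46) + (0.065+0.1329²/2)·0.6127) / 0.104028 = (-0.007928 + 0.045236) / 0.104028 = 0.358643
d₂ = d₁ − σ√T = 0.358643 − 0.104028 = 0.254615
e^{−rT} = e^{−0.065·0.6127} = 0.960957
N(−d₁) = 0.359931,  N(−d₂) = 0.399510
Put price V = K·e^{−rT}·N(−d₂) − S·N(−d₁) = 13.613520 − 12.662373 = 0.951147
φ(d₁) = (1/√(2π))·e^{−d₁²/2} = 0.374093
Θ = −S·φ(d₁)·σ/(2√T) + r·K·e^{−rT}·N(−d₂) = −1.117240 + 0.884879 = -0.232361

price = 0.951147
Θ = -0.232361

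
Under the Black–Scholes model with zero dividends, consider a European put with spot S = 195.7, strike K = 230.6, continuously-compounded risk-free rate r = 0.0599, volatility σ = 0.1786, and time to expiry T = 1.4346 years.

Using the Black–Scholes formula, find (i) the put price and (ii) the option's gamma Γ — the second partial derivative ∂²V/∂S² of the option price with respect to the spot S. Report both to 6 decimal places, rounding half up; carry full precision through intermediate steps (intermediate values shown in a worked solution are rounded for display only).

price = 26.443194
Γ = 0.009217

σ√T = 0.1786·√1.4346 = 0.213918
d₁ = (ln(S/K) + (r+σ²/2)T) / (σ√T) = (ln(195.7/230.6) + (0.0599+0.1786²/2)·1.4346) / 0.213918 = (-0.164102 + 0.108813) / 0.213918 = -0.258458
d₂ = d₁ − σ√T = -0.258458 − 0.213918 = -0.472376
e^{−rT} = e^{−0.0599·1.4346} = 0.917656
N(−d₁) = 0.601973,  N(−d₂) = 0.681671
Put price V = K·e^{−rT}·N(−d₂) − S·N(−d₁) = 144.249373 − 117.806179 = 26.443194
φ(d₁) = (1/√(2π))·e^{−d₁²/2} = 0.385838
Γ = φ(d₁) / (S·σ·√T) = 0.009217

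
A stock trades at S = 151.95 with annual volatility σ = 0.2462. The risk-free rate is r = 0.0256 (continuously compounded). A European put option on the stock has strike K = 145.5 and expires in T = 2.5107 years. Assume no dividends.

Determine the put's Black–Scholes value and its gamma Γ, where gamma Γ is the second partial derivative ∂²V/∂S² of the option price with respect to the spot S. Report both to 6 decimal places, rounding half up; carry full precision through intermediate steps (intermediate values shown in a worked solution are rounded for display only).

price = 15.378082
Γ = 0.006024

σ√T = 0.2462·√2.5107 = 0.390109
d₁ = (ln(S/K) + (r+σ²/2)T) / (σ√T) = (ln(151.95/145.5) + (0.0256+0.2462²/2)·2.5107) / 0.390109 = (0.043375 + 0.140366) / 0.390109 = 0.471001
d₂ = d₁ − σ√T = 0.471001 − 0.390109 = 0.080893
e^{−rT} = e^{−0.0256·2.5107} = 0.937748
N(−d₁) = 0.318820,  N(−d₂) = 0.467764
Put price V = K·e^{−rT}·N(−d₂) − S·N(−d₁) = 63.822758 − 48.444676 = 15.378082
φ(d₁) = (1/√(2π))·e^{−d₁²/2} = 0.357057
Γ = φ(d₁) / (S·σ·√T) = 0.006024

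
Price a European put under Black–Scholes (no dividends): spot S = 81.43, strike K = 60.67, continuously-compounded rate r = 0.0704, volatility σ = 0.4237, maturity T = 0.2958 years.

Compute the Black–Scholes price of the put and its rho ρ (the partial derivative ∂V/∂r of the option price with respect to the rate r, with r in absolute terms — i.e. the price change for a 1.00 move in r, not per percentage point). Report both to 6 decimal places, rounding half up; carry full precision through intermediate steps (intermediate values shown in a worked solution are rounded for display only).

σ√T = 0.4237·√0.2958 = 0.230440
d₁ = (ln(S/K) + (r+σ²/2)T) / (σ√T) = (ln(81.43/60.67) + (0.0704+0.4237²/2)·0.2958) / 0.230440 = (0.294294 + 0.047376) / 0.230440 = 1.482686
d₂ = d₁ − σ√T = 1.482686 − 0.230440 = 1.252247
e^{−rT} = e^{−0.0704·0.2958} = 0.979391
N(−d₁) = 0.069079,  N(−d₂) = 0.105240
Put price V = K·e^{−rT}·N(−d₂) − S·N(−d₁) = 6.253326 − 5.625093 = 0.628232
ρ = −K·T·e^{−rT}·N(−d₂) = -1.849734

price = 0.628232
ρ = -1.849734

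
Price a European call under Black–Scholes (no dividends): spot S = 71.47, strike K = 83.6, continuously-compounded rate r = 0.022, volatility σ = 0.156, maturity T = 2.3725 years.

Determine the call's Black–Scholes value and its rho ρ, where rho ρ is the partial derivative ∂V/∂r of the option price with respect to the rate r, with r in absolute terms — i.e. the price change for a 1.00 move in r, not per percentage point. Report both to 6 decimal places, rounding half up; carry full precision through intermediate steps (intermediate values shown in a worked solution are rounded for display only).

price = 3.940499
ρ = 54.468000

σ√T = 0.156·√2.3725 = 0.240286
d₁ = (ln(S/K) + (r+σ²/2)T) / (σ√T) = (ln(71.47/83.6) + (0.022+0.156²/2)·2.3725) / 0.240286 = (-0.156766 + 0.081064) / 0.240286 = -0.315051
d₂ = d₁ − σ√T = -0.315051 − 0.240286 = -0.555336
e^{−rT} = e^{−0.022·2.3725} = 0.949144
N(d₁) = 0.376362,  N(d₂) = 0.289332
Call price V = S·N(d₁) − K·e^{−rT}·N(d₂) = 26.898560 − 22.958061 = 3.940499
ρ = K·T·e^{−rT}·N(d₂) = 54.468000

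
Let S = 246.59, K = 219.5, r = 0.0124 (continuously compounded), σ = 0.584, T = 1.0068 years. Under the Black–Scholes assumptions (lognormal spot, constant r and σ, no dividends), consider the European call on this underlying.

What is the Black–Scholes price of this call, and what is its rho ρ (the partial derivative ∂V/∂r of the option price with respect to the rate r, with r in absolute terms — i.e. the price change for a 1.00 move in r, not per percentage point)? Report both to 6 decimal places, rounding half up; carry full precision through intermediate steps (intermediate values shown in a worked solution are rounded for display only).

price = 69.550287
ρ = 102.767302

σ√T = 0.584·√1.0068 = 0.585982
d₁ = (ln(S/K) + (r+σ²/2)T) / (σ√T) = (ln(246.59/219.5) + (0.0124+0.584²/2)·1.0068) / 0.585982 = (0.116375 + 0.184172) / 0.585982 = 0.512894
d₂ = d₁ − σ√T = 0.512894 − 0.585982 = -0.073088
e^{−rT} = e^{−0.0124·1.0068} = 0.987593
N(d₁) = 0.695987,  N(d₂) = 0.470868
Call price V = S·N(d₁) − K·e^{−rT}·N(d₂) = 171.623491 − 102.073205 = 69.550287
ρ = K·T·e^{−rT}·N(d₂) = 102.767302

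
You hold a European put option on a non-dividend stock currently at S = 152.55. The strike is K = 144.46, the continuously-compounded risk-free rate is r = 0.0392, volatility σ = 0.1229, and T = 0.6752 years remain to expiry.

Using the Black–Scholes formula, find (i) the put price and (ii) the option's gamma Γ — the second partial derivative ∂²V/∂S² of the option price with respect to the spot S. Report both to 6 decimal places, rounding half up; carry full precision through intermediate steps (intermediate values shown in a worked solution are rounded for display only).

price = 1.771880
Γ = 0.018011

σ√T = 0.1229·√0.6752 = 0.100988
d₁ = (ln(S/K) + (r+σ²/2)T) / (σ√T) = (ln(152.55/144.46) + (0.0392+0.1229²/2)·0.6752) / 0.100988 = (0.054490 + 0.031567) / 0.100988 = 0.852153
d₂ = d₁ − σ√T = 0.852153 − 0.100988 = 0.751165
e^{−rT} = e^{−0.0392·0.6752} = 0.973879
N(−d₁) = 0.197065,  N(−d₂) = 0.226277
Put price V = K·e^{−rT}·N(−d₂) − S·N(−d₁) = 31.834104 − 30.062223 = 1.771880
φ(d₁) = (1/√(2π))·e^{−d₁²/2} = 0.277476
Γ = φ(d₁) / (S·σ·√T) = 0.018011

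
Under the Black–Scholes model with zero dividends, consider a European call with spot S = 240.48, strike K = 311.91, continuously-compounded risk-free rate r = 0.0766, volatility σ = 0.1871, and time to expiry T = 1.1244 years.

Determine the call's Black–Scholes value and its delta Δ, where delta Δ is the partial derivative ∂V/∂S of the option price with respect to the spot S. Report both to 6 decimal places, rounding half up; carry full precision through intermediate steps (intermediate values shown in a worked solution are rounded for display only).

σ√T = 0.1871·√1.1244 = 0.198397
d₁ = (ln(S/K) + (r+σ²/2)T) / (σ√T) = (ln(240.48/311.91) + (0.0766+0.1871²/2)·1.1244) / 0.198397 = (-0.260078 + 0.105810) / 0.198397 = -0.777574
d₂ = d₁ − σ√T = -0.777574 − 0.198397 = -0.975971
e^{−rT} = e^{−0.0766·1.1244} = 0.917476
N(d₁) = 0.218410,  N(d₂) = 0.164539
Call price V = S·N(d₁) − K·e^{−rT}·N(d₂) = 52.523230 − 47.086226 = 5.437005
Δ = N(d₁) = 0.218410

price = 5.437005
Δ = 0.218410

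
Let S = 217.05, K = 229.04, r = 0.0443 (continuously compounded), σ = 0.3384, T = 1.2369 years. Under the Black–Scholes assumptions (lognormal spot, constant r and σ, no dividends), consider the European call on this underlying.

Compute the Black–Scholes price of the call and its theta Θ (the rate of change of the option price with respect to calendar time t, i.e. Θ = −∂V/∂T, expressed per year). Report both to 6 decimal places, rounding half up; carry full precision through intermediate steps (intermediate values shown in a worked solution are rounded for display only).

σ√T = 0.3384·√1.2369 = 0.376355
d₁ = (ln(S/K) + (r+σ²/2)T) / (σ√T) = (ln(217.05/229.04) + (0.0443+0.3384²/2)·1.2369) / 0.376355 = (-0.053769 + 0.125616) / 0.376355 = 0.190903
d₂ = d₁ − σ√T = 0.190903 − 0.376355 = -0.185452
e^{−rT} = e^{−0.0443·1.2369} = 0.946680
N(d₁) = 0.575699,  N(d₂) = 0.426437
Call price V = S·N(d₁) − K·e^{−rT}·N(d₂) = 124.955510 − 92.463315 = 32.492195
φ(d₁) = (1/√(2π))·e^{−d₁²/2} = 0.391739
Θ = −S·φ(d₁)·σ/(2√T) − r·K·e^{−rT}·N(d₂) = −12.935679 − 4.096125 = -17.031804

price = 32.492195
Θ = -17.031804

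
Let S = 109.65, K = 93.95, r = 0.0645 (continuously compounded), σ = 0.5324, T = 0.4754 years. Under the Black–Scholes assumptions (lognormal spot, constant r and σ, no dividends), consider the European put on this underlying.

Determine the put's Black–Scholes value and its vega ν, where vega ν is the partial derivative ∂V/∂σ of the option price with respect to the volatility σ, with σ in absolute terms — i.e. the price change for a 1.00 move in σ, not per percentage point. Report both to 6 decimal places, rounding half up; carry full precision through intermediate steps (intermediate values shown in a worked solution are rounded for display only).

σ√T = 0.5324·√0.4754 = 0.367086
d₁ = (ln(S/K) + (r+σ²/2)T) / (σ√T) = (ln(109.65/93.95) + (0.0645+0.5324²/2)·0.4754) / 0.367086 = (0.154531 + 0.098039) / 0.367086 = 0.688041
d₂ = d₁ − σ√T = 0.688041 − 0.367086 = 0.320955
e^{−rT} = e^{−0.0645·0.4754} = 0.969802
N(−d₁) = 0.245714,  N(−d₂) = 0.374122
Put price V = K·e^{−rT}·N(−d₂) − S·N(−d₁) = 34.087363 − 26.942488 = 7.144875
φ(d₁) = (1/√(2π))·e^{−d₁²/2} = 0.314856
ν = S·φ(d₁)·√T = 23.804044

price = 7.144875
ν = 23.804044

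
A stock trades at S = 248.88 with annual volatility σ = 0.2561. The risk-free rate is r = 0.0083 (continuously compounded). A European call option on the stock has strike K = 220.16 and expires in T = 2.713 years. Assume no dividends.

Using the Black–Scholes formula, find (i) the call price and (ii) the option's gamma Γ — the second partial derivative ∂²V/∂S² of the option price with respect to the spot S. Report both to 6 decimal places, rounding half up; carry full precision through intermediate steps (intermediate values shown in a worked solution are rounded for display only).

price = 57.810849
Γ = 0.003258

σ√T = 0.2561·√2.713 = 0.421827
d₁ = (ln(S/K) + (r+σ²/2)T) / (σ√T) = (ln(248.88/220.16) + (0.0083+0.2561²/2)·2.713) / 0.421827 = (0.122616 + 0.111487) / 0.421827 = 0.554974
d₂ = d₁ − σ√T = 0.554974 − 0.421827 = 0.133147
e^{−rT} = e^{−0.0083·2.713} = 0.977734
N(d₁) = 0.710544,  N(d₂) = 0.552962
Call price V = S·N(d₁) − K·e^{−rT}·N(d₂) = 176.840171 − 119.029322 = 57.810849
φ(d₁) = (1/√(2π))·e^{−d₁²/2} = 0.342003
Γ = φ(d₁) / (S·σ·√T) = 0.003258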